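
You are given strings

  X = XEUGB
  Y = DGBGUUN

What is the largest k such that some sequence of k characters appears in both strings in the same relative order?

2

Match G at X[4]=Y[2], then B at X[5]=Y[3] — 2 characters in the same relative order in both. The LCS DP gives dp[5][7] = 2, so this is optimal.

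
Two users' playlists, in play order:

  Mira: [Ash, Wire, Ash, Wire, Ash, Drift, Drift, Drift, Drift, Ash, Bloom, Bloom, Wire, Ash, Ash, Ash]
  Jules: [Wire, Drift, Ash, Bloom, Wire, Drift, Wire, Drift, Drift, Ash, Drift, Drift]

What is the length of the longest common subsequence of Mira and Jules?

7

Pick Ash at Mira[1]=Jules[3], Wire at Mira[2]=Jules[5], Wire at Mira[4]=Jules[7], Drift at Mira[6]=Jules[8], Drift at Mira[7]=Jules[9], Drift at Mira[8]=Jules[11], Drift at Mira[9]=Jules[12]; all 7 songs appear in both, in order. Since dp[16][12] = 7, nothing longer is possible.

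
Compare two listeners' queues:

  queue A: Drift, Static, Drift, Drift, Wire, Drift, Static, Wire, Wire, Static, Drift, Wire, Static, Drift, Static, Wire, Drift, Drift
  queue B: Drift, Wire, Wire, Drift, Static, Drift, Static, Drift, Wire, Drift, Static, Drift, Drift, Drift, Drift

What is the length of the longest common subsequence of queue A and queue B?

One common subsequence of length 11: Drift (queue A #1, queue B #4), then Static (queue A #2, queue B #5), then Drift (queue A #3, queue B #6), then Drift (queue A #4, queue B #8), then Wire (queue A #5, queue B #9), then Drift (queue A #6, queue B #10), then Static (queue A #10, queue B #11), then Drift (queue A #11, queue B #12), then Drift (queue A #14, queue B #13), then Drift (queue A #17, queue B #14), then Drift (queue A #18, queue B #15). Since dp[18][15] = 11, nothing longer is possible.

11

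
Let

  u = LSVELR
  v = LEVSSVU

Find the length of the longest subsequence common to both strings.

Pick L [1,1], then S [2,5], then V [3,6]; all 3 characters appear in both, in order. dp[6][7] = 3 confirms this is the maximum.

3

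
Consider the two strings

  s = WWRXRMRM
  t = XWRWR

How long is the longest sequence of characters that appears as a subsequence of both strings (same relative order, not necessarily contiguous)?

3

One common subsequence of length 3: W at s[1]=t[2], W at s[2]=t[4], R at s[7]=t[5]. dp[8][5] = 3 confirms this is the maximum.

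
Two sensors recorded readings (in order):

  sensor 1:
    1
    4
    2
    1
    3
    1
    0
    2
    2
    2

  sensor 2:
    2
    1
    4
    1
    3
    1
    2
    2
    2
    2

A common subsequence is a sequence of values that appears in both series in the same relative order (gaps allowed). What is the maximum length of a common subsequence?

8

Let dp[i][j] be the LCS length of the first i values of sensor 1 and the first j values of sensor 2. dp[i][j] = dp[i-1][j-1]+1 when the i-th and j-th values match, else max(dp[i-1][j], dp[i][j-1]).
    ·  2  1  4  1  3  1  2  2  2  2
 ·  0  0  0  0  0  0  0  0  0  0  0
 1  0  0  1  1  1  1  1  1  1  1  1
 4  0  0  1  2  2  2  2  2  2  2  2
 2  0  1  1  2  2  2  2  3  3  3  3
 1  0  1  2  2  3  3  3  3  3  3  3
 3  0  1  2  2  3  4  4  4  4  4  4
 1  0  1  2  2  3  4  5  5  5  5  5
 0  0  1  2  2  3  4  5  5  5  5  5
 2  0  1  2  2  3  4  5  6  6  6  6
 2  0  1  2  2  3  4  5  6  7  7  7
 2  0  1  2  2  3  4  5  6  7  8  8
dp[10][10] = 8. One LCS (by backtracking along matches): 1, 4, 1, 3, 1, 2, 2, 2.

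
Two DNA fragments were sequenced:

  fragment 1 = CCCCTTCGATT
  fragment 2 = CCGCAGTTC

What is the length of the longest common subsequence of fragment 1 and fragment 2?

6

Match C at fragment 1[1]=fragment 2[1] → C at fragment 1[2]=fragment 2[2] → C at fragment 1[3]=fragment 2[4] → T at fragment 1[5]=fragment 2[7] → T at fragment 1[6]=fragment 2[8] → C at fragment 1[7]=fragment 2[9] — 6 bases in the same relative order in both. dp[11][9] = 6 confirms this is the maximum.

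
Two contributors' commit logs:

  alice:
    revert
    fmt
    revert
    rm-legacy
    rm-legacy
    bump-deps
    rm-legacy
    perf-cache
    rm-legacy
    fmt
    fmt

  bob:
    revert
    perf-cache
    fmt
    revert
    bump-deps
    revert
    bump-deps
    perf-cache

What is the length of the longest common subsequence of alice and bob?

5

Match revert (alice #1, bob #1) → fmt (alice #2, bob #3) → revert (alice #3, bob #6) → bump-deps (alice #6, bob #7) → perf-cache (alice #8, bob #8) — 5 commits in the same relative order in both. The LCS DP gives dp[11][8] = 5, so this is optimal.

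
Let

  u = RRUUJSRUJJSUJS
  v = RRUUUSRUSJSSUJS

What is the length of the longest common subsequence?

One common subsequence of length 12: R [1,1]; then R [2,2]; then U [3,4]; then U [4,5]; then S [6,6]; then R [7,7]; then U [8,8]; then J [9,10]; then S [11,12]; then U [12,13]; then J [13,14]; then S [14,15]. The LCS DP gives dp[14][15] = 12, so this is optimal.

12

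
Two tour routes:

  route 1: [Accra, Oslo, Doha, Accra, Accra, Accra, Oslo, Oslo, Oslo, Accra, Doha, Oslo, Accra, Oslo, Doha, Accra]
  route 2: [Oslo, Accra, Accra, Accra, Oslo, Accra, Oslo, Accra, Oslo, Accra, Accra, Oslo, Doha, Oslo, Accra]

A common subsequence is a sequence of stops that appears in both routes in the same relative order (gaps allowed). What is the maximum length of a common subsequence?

12

Taking Oslo [2,1], then Accra [4,2], then Accra [5,3], then Accra [6,4], then Oslo [7,5], then Oslo [8,7], then Oslo [9,9], then Accra [10,10], then Accra [13,11], then Oslo [14,12], then Doha [15,13], then Accra [16,15] gives a common subsequence of length 12. dp[16][15] = 12 confirms this is the maximum.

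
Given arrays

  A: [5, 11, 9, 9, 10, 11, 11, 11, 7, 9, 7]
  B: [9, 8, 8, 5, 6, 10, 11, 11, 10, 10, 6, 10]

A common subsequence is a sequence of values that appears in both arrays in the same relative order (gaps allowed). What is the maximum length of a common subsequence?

Let dp[i][j] be the LCS length of the first i values of A and the first j values of B. dp[i][j] = dp[i-1][j-1]+1 when the i-th and j-th values match, else max(dp[i-1][j], dp[i][j-1]).
    ·  9  8  8  5  6 10 11 11 10 10  6 10
 ·  0  0  0  0  0  0  0  0  0  0  0  0  0
 5  0  0  0  0  1  1  1  1  1  1  1  1  1
11  0  0  0  0  1  1  1  2  2  2  2  2  2
 9  0  1  1  1  1  1  1  2  2  2  2  2  2
 9  0  1  1  1  1  1  1  2  2  2  2  2  2
10  0  1  1  1  1  1  2  2  2  3  3  3  3
11  0  1  1  1  1  1  2  3  3  3  3  3  3
11  0  1  1  1  1  1  2  3  4  4  4  4  4
11  0  1  1  1  1  1  2  3  4  4  4  4  4
 7  0  1  1  1  1  1  2  3  4  4  4  4  4
 9  0  1  1  1  1  1  2  3  4  4  4  4  4
 7  0  1  1  1  1  1  2  3  4  4  4  4  4
dp[11][12] = 4. One LCS (by backtracking along matches): 5, 10, 11, 11.

4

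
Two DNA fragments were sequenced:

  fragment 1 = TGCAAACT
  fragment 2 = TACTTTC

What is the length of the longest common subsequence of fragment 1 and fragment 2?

Let dp[i][j] be the LCS length of the first i bases of fragment 1 and the first j bases of fragment 2. dp[i][j] = dp[i-1][j-1]+1 when the i-th and j-th bases match, else max(dp[i-1][j], dp[i][j-1]).
    ·  T  A  C  T  T  T  C
 ·  0  0  0  0  0  0  0  0
 T  0  1  1  1  1  1  1  1
 G  0  1  1  1  1  1  1  1
 C  0  1  1  2  2  2  2  2
 A  0  1  2  2  2  2  2  2
 A  0  1  2  2  2  2  2  2
 A  0  1  2  2  2  2  2  2
 C  0  1  2  3  3  3  3  3
 T  0  1  2  3  4  4  4  4
dp[8][7] = 4. One LCS (by backtracking along matches): TACT.

4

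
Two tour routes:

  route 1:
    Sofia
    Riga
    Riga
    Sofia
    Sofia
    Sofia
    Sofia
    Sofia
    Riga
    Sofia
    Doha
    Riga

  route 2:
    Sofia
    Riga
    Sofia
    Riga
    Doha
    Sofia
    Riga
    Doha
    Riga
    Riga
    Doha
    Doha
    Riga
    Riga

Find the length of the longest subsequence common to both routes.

Taking Sofia at route 1[1]=route 2[1]; then Riga at route 1[2]=route 2[2]; then Riga at route 1[3]=route 2[4]; then Sofia at route 1[4]=route 2[6]; then Riga at route 1[9]=route 2[10]; then Doha at route 1[11]=route 2[12]; then Riga at route 1[12]=route 2[14] gives a common subsequence of length 7. dp[12][14] = 7 confirms this is the maximum.

7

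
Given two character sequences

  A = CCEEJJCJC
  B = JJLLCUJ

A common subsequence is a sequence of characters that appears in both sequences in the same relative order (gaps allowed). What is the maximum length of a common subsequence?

4

Let dp[i][j] be the LCS length of the first i characters of A and the first j characters of B. dp[i][j] = dp[i-1][j-1]+1 when the i-th and j-th characters match, else max(dp[i-1][j], dp[i][j-1]).
    ·  J  J  L  L  C  U  J
 ·  0  0  0  0  0  0  0  0
 C  0  0  0  0  0  1  1  1
 C  0  0  0  0  0  1  1  1
 E  0  0  0  0  0  1  1  1
 E  0  0  0  0  0  1  1  1
 J  0  1  1  1  1  1  1  2
 J  0  1  2  2  2  2  2  2
 C  0  1  2  2  2  3  3  3
 J  0  1  2  2  2  3  3  4
 C  0  1  2  2  2  3  3  4
dp[9][7] = 4. One LCS (by backtracking along matches): JJCJ.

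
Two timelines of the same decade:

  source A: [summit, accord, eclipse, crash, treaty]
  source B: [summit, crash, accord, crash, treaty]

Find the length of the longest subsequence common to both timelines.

Match summit at source A[1]=source B[1] → accord at source A[2]=source B[3] → crash at source A[4]=source B[4] → treaty at source A[5]=source B[5] — 4 events in the same relative order in both, and the DP table's final entry dp[5][5] is also 4, so no common subsequence is longer.

4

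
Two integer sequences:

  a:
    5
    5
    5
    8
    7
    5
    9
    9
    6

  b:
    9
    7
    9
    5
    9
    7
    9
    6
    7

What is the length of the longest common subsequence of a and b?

5

Match 7 (a #5, b #2); then 5 (a #6, b #4); then 9 (a #7, b #5); then 9 (a #8, b #7); then 6 (a #9, b #8) — 5 values in the same relative order in both. Since dp[9][9] = 5, nothing longer is possible.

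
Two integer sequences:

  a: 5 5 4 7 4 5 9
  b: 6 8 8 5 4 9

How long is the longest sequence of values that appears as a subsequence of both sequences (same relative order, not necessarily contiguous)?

Match 5 [2,4]; then 4 [5,5]; then 9 [7,6] — 3 values in the same relative order in both. Since dp[7][6] = 3, nothing longer is possible.

3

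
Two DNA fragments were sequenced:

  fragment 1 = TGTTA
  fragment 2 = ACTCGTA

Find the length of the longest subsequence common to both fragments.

Taking T at fragment 1[1]=fragment 2[3], then G at fragment 1[2]=fragment 2[5], then T at fragment 1[4]=fragment 2[6], then A at fragment 1[5]=fragment 2[7] gives a common subsequence of length 4. The LCS DP gives dp[5][7] = 4, so this is optimal.

4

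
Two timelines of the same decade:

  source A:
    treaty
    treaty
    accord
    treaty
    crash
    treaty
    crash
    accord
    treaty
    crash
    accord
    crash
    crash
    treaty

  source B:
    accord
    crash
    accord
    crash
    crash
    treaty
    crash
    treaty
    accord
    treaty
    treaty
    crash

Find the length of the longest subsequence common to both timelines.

One common subsequence of length 7: accord at source A[3]=source B[3], treaty at source A[4]=source B[6], crash at source A[5]=source B[7], treaty at source A[6]=source B[8], accord at source A[8]=source B[9], treaty at source A[9]=source B[11], crash at source A[13]=source B[12]. dp[14][12] = 7 confirms this is the maximum.

7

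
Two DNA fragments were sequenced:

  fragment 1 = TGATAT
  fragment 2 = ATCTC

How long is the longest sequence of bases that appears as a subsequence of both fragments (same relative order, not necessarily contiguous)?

3

Taking A (fragment 1 #3, fragment 2 #1); then T (fragment 1 #4, fragment 2 #2); then T (fragment 1 #6, fragment 2 #4) gives a common subsequence of length 3. dp[6][5] = 3 confirms this is the maximum.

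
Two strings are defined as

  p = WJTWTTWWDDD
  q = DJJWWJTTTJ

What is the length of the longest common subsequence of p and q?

5

Pick W (p #1, q #5); then J (p #2, q #6); then T (p #3, q #7); then T (p #5, q #8); then T (p #6, q #9); all 5 characters appear in both, in order. dp[11][10] = 5 confirms this is the maximum.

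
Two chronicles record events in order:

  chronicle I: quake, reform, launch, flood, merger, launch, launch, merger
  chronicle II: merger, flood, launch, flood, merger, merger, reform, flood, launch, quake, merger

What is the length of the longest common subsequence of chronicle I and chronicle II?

Pick launch [3,3], then flood [4,4], then merger [5,6], then launch [6,9], then merger [8,11]; all 5 events appear in both, in order. Since dp[8][11] = 5, nothing longer is possible.

5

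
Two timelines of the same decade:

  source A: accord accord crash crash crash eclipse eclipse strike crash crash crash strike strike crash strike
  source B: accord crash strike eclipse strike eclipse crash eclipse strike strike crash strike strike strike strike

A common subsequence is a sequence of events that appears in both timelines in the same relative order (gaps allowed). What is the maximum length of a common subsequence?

9

Pick accord at source A[2]=source B[1], crash at source A[3]=source B[2], crash at source A[5]=source B[7], eclipse at source A[6]=source B[8], strike at source A[8]=source B[10], crash at source A[9]=source B[11], strike at source A[12]=source B[13], strike at source A[13]=source B[14], strike at source A[15]=source B[15]; all 9 events appear in both, in order. The LCS DP gives dp[15][15] = 9, so this is optimal.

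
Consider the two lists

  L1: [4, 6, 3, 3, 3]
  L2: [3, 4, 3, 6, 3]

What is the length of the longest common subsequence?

3

Pick 4 [1,2]; then 6 [2,4]; then 3 [5,5]; all 3 values appear in both, in order, and the DP table's final entry dp[5][5] is also 3, so no common subsequence is longer.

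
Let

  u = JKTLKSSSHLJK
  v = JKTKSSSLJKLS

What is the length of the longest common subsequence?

10

Let dp[i][j] be the LCS length of the first i characters of u and the first j characters of v. dp[i][j] = dp[i-1][j-1]+1 when the i-th and j-th characters match, else max(dp[i-1][j], dp[i][j-1]).
    ·  J  K  T  K  S  S  S  L  J  K  L  S
 ·  0  0  0  0  0  0  0  0  0  0  0  0  0
 J  0  1  1  1  1  1  1  1  1  1  1  1  1
 K  0  1  2  2  2  2  2  2  2  2  2  2  2
 T  0  1  2  3  3  3  3  3  3  3  3  3  3
 L  0  1  2  3  3  3  3  3  4  4  4  4  4
 K  0  1  2  3  4  4  4  4  4  4  5  5  5
 S  0  1  2  3  4  5  5  5  5  5  5  5  6
 S  0  1  2  3  4  5  6  6  6  6  6  6  6
 S  0  1  2  3  4  5  6  7  7  7  7  7  7
 H  0  1  2  3  4  5  6  7  7  7  7  7  7
 L  0  1  2  3  4  5  6  7  8  8  8  8  8
 J  0  1  2  3  4  5  6  7  8  9  9  9  9
 K  0  1  2  3  4  5  6  7  8  9 10 10 10
dp[12][12] = 10. One LCS (by backtracking along matches): JKTKSSSLJK.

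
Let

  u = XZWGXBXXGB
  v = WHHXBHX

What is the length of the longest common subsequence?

Let dp[i][j] be the LCS length of the first i characters of u and the first j characters of v. dp[i][j] = dp[i-1][j-1]+1 when the i-th and j-th characters match, else max(dp[i-1][j], dp[i][j-1]).
    ·  W  H  H  X  B  H  X
 ·  0  0  0  0  0  0  0  0
 X  0  0  0  0  1  1  1  1
 Z  0  0  0  0  1  1  1  1
 W  0  1  1  1  1  1  1  1
 G  0  1  1  1  1  1  1  1
 X  0  1  1  1  2  2  2  2
 B  0  1  1  1  2  3  3  3
 X  0  1  1  1  2  3  3  4
 X  0  1  1  1  2  3  3  4
 G  0  1  1  1  2  3  3  4
 B  0  1  1  1  2  3  3  4
dp[10][7] = 4. One LCS (by backtracking along matches): WXBX.

4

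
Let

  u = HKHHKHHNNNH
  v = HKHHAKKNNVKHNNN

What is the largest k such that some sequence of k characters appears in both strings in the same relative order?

One common subsequence of length 9: H at u[1]=v[1], then K at u[2]=v[2], then H at u[3]=v[3], then H at u[4]=v[4], then K at u[5]=v[11], then H at u[7]=v[12], then N at u[8]=v[13], then N at u[9]=v[14], then N at u[10]=v[15]. dp[11][15] = 9 confirms this is the maximum.

9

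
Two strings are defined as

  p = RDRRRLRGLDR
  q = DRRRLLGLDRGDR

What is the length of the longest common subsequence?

Let dp[i][j] be the LCS length of the first i characters of p and the first j characters of q. dp[i][j] = dp[i-1][j-1]+1 when the i-th and j-th characters match, else max(dp[i-1][j], dp[i][j-1]).
    ·  D  R  R  R  L  L  G  L  D  R  G  D  R
 ·  0  0  0  0  0  0  0  0  0  0  0  0  0  0
 R  0  0  1  1  1  1  1  1  1  1  1  1  1  1
 D  0  1  1  1  1  1  1  1  1  2  2  2  2  2
 R  0  1  2  2  2  2  2  2  2  2  3  3  3  3
 R  0  1  2  3  3  3  3  3  3  3  3  3  3  4
 R  0  1  2  3  4  4  4  4  4  4  4  4  4  4
 L  0  1  2  3  4  5  5  5  5  5  5  5  5  5
 R  0  1  2  3  4  5  5  5  5  5  6  6  6  6
 G  0  1  2  3  4  5  5  6  6  6  6  7  7  7
 L  0  1  2  3  4  5  6  6  7  7  7  7  7  7
 D  0  1  2  3  4  5  6  6  7  8  8  8  8  8
 R  0  1  2  3  4  5  6  6  7  8  9  9  9  9
dp[11][13] = 9. One LCS (by backtracking along matches): DRRRLRGDR.

9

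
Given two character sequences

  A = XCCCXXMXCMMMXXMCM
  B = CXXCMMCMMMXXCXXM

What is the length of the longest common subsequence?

Pick C [4,1], X [5,2], X [6,3], M [7,6], C [9,7], M [10,8], M [11,9], M [12,10], X [13,11], X [14,12], C [16,13], M [17,16]; all 12 characters appear in both, in order. The LCS DP gives dp[17][16] = 12, so this is optimal.

12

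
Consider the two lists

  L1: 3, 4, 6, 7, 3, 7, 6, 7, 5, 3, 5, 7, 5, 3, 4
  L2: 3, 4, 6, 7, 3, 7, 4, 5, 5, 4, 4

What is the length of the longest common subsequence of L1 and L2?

Taking 3 at L1[1]=L2[1]; then 4 at L1[2]=L2[2]; then 6 at L1[3]=L2[3]; then 7 at L1[4]=L2[4]; then 3 at L1[5]=L2[5]; then 7 at L1[6]=L2[6]; then 5 at L1[9]=L2[8]; then 5 at L1[11]=L2[9]; then 4 at L1[15]=L2[11] gives a common subsequence of length 9. Since dp[15][11] = 9, nothing longer is possible.

9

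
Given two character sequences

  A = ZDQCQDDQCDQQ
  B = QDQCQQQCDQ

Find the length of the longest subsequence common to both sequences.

8

Pick D (A #2, B #2) → Q (A #3, B #3) → C (A #4, B #4) → Q (A #5, B #6) → Q (A #8, B #7) → C (A #9, B #8) → D (A #10, B #9) → Q (A #12, B #10); all 8 characters appear in both, in order, and the DP table's final entry dp[12][10] is also 8, so no common subsequence is longer.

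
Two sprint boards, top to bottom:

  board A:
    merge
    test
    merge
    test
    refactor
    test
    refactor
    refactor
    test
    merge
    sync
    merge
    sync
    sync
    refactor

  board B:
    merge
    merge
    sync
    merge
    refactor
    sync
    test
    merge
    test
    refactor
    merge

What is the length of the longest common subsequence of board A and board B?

6

Pick merge [1,4], test [2,7], merge [3,8], test [6,9], refactor [8,10], merge [12,11]; all 6 tasks appear in both, in order, and the DP table's final entry dp[15][11] is also 6, so no common subsequence is longer.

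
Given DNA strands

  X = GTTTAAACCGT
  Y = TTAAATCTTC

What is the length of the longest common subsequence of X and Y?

7

Let dp[i][j] be the LCS length of the first i bases of X and the first j bases of Y. dp[i][j] = dp[i-1][j-1]+1 when the i-th and j-th bases match, else max(dp[i-1][j], dp[i][j-1]).
    ·  T  T  A  A  A  T  C  T  T  C
 ·  0  0  0  0  0  0  0  0  0  0  0
 G  0  0  0  0  0  0  0  0  0  0  0
 T  0  1  1  1  1  1  1  1  1  1  1
 T  0  1  2  2  2  2  2  2  2  2  2
 T  0  1  2  2  2  2  3  3  3  3  3
 A  0  1  2  3  3  3  3  3  3  3  3
 A  0  1  2  3  4  4  4  4  4  4  4
 A  0  1  2  3  4  5  5  5  5  5  5
 C  0  1  2  3  4  5  5  6  6  6  6
 C  0  1  2  3  4  5  5  6  6  6  7
 G  0  1  2  3  4  5  5  6  6  6  7
 T  0  1  2  3  4  5  6  6  7  7  7
dp[11][10] = 7. One LCS (by backtracking along matches): TTAAACC.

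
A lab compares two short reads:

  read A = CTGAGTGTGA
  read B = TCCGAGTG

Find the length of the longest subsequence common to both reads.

Taking C [1,3]; then G [3,4]; then A [4,5]; then G [7,6]; then T [8,7]; then G [9,8] gives a common subsequence of length 6. Since dp[10][8] = 6, nothing longer is possible.

6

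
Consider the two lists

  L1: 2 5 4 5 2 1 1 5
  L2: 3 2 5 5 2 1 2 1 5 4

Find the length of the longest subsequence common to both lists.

Let dp[i][j] be the LCS length of the first i values of L1 and the first j values of L2. dp[i][j] = dp[i-1][j-1]+1 when the i-th and j-th values match, else max(dp[i-1][j], dp[i][j-1]).
    ·  3  2  5  5  2  1  2  1  5  4
 ·  0  0  0  0  0  0  0  0  0  0  0
 2  0  0  1  1  1  1  1  1  1  1  1
 5  0  0  1  2  2  2  2  2  2  2  2
 4  0  0  1  2  2  2  2  2  2  2  3
 5  0  0  1  2  3  3  3  3  3  3  3
 2  0  0  1  2  3  4  4  4  4  4  4
 1  0  0  1  2  3  4  5  5  5  5  5
 1  0  0  1  2  3  4  5  5  6  6  6
 5  0  0  1  2  3  4  5  5  6  7  7
dp[8][10] = 7. One LCS (by backtracking along matches): 2, 5, 5, 2, 1, 1, 5.

7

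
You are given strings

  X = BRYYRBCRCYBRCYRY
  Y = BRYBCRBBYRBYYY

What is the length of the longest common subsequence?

Pick B [1,1], then R [2,2], then Y [4,3], then B [6,4], then C [7,5], then R [8,6], then Y [10,9], then B [11,11], then Y [14,13], then Y [16,14]; all 10 characters appear in both, in order. dp[16][14] = 10 confirms this is the maximum.

10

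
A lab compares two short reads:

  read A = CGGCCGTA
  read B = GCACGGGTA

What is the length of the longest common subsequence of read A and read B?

Let dp[i][j] be the LCS length of the first i bases of read A and the first j bases of read B. dp[i][j] = dp[i-1][j-1]+1 when the i-th and j-th bases match, else max(dp[i-1][j], dp[i][j-1]).
    ·  G  C  A  C  G  G  G  T  A
 ·  0  0  0  0  0  0  0  0  0  0
 C  0  0  1  1  1  1  1  1  1  1
 G  0  1  1  1  1  2  2  2  2  2
 G  0  1  1  1  1  2  3  3  3  3
 C  0  1  2  2  2  2  3  3  3  3
 C  0  1  2  2  3  3  3  3  3  3
 G  0  1  2  2  3  4  4  4  4  4
 T  0  1  2  2  3  4  4  4  5  5
 A  0  1  2  3  3  4  4  4  5  6
dp[8][9] = 6. One LCS (by backtracking along matches): CGGGTA.

6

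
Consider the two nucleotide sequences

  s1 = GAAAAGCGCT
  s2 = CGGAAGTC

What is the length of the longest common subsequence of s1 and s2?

5

One common subsequence of length 5: G [1,3] → A [4,4] → A [5,5] → G [6,6] → C [9,8]. Since dp[10][8] = 5, nothing longer is possible.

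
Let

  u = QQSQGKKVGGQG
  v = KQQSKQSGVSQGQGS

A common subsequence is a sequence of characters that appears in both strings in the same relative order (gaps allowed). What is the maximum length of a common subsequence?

One common subsequence of length 9: Q at u[1]=v[2], then Q at u[2]=v[3], then S at u[3]=v[4], then Q at u[4]=v[6], then G at u[5]=v[8], then V at u[8]=v[9], then G at u[10]=v[12], then Q at u[11]=v[13], then G at u[12]=v[14]. dp[12][15] = 9 confirms this is the maximum.

9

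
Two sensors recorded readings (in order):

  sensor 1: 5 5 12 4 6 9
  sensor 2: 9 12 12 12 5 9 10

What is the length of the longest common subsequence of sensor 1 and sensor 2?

Let dp[i][j] be the LCS length of the first i values of sensor 1 and the first j values of sensor 2. dp[i][j] = dp[i-1][j-1]+1 when the i-th and j-th values match, else max(dp[i-1][j], dp[i][j-1]).
    ·  9 12 12 12  5  9 10
 ·  0  0  0  0  0  0  0  0
 5  0  0  0  0  0  1  1  1
 5  0  0  0  0  0  1  1  1
12  0  0  1  1  1  1  1  1
 4  0  0  1  1  1  1  1  1
 6  0  0  1  1  1  1  1  1
 9  0  1  1  1  1  1  2  2
dp[6][7] = 2. One LCS (by backtracking along matches): 5, 9.

2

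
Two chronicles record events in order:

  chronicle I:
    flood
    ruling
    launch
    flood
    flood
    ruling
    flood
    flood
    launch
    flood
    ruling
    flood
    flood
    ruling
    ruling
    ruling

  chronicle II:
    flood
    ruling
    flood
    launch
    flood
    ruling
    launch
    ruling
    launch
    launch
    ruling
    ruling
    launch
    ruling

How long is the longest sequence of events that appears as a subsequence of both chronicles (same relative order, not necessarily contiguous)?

Taking flood (chronicle I #1, chronicle II #1), then ruling (chronicle I #2, chronicle II #2), then launch (chronicle I #3, chronicle II #4), then flood (chronicle I #5, chronicle II #5), then ruling (chronicle I #6, chronicle II #6), then launch (chronicle I #9, chronicle II #7), then ruling (chronicle I #11, chronicle II #8), then ruling (chronicle I #14, chronicle II #11), then ruling (chronicle I #15, chronicle II #12), then ruling (chronicle I #16, chronicle II #14) gives a common subsequence of length 10, and the DP table's final entry dp[16][14] is also 10, so no common subsequence is longer.

10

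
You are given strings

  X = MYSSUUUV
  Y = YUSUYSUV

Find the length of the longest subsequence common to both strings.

Let dp[i][j] be the LCS length of the first i characters of X and the first j characters of Y. dp[i][j] = dp[i-1][j-1]+1 when the i-th and j-th characters match, else max(dp[i-1][j], dp[i][j-1]).
    ·  Y  U  S  U  Y  S  U  V
 ·  0  0  0  0  0  0  0  0  0
 M  0  0  0  0  0  0  0  0  0
 Y  0  1  1  1  1  1  1  1  1
 S  0  1  1  2  2  2  2  2  2
 S  0  1  1  2  2  2  3  3  3
 U  0  1  2  2  3  3  3  4  4
 U  0  1  2  2  3  3  3  4  4
 U  0  1  2  2  3  3  3  4  4
 V  0  1  2  2  3  3  3  4  5
dp[8][8] = 5. One LCS (by backtracking along matches): YSSUV.

5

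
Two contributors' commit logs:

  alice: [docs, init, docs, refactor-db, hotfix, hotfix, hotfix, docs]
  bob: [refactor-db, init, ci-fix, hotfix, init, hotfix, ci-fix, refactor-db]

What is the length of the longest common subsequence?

3

One common subsequence of length 3: init (alice #2, bob #2) → hotfix (alice #5, bob #4) → hotfix (alice #6, bob #6), and the DP table's final entry dp[8][8] is also 3, so no common subsequence is longer.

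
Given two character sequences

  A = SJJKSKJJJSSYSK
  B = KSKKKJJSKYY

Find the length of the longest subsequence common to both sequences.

7

Pick S [1,2] → K [4,4] → K [6,5] → J [8,6] → J [9,7] → S [10,8] → Y [12,11]; all 7 characters appear in both, in order, and the DP table's final entry dp[14][11] is also 7, so no common subsequence is longer.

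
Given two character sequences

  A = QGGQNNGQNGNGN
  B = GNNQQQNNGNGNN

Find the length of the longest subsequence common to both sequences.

9

One common subsequence of length 9: Q at A[1]=B[5], Q at A[4]=B[6], N at A[5]=B[7], N at A[6]=B[8], G at A[7]=B[9], N at A[9]=B[10], G at A[10]=B[11], N at A[11]=B[12], N at A[13]=B[13]. The LCS DP gives dp[13][13] = 9, so this is optimal.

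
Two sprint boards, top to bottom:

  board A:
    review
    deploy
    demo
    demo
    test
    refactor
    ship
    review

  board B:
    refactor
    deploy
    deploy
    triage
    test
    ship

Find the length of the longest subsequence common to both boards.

Taking deploy [2,3], test [5,5], ship [7,6] gives a common subsequence of length 3. dp[8][6] = 3 confirms this is the maximum.

3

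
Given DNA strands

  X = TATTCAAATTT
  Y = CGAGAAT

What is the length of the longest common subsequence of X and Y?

5

Let dp[i][j] be the LCS length of the first i bases of X and the first j bases of Y. dp[i][j] = dp[i-1][j-1]+1 when the i-th and j-th bases match, else max(dp[i-1][j], dp[i][j-1]).
    ·  C  G  A  G  A  A  T
 ·  0  0  0  0  0  0  0  0
 T  0  0  0  0  0  0  0  1
 A  0  0  0  1  1  1  1  1
 T  0  0  0  1  1  1  1  2
 T  0  0  0  1  1  1  1  2
 C  0  1  1  1  1  1  1  2
 A  0  1  1  2  2  2  2  2
 A  0  1  1  2  2  3  3  3
 A  0  1  1  2  2  3  4  4
 T  0  1  1  2  2  3  4  5
 T  0  1  1  2  2  3  4  5
 T  0  1  1  2  2  3  4  5
dp[11][7] = 5. One LCS (by backtracking along matches): CAAAT.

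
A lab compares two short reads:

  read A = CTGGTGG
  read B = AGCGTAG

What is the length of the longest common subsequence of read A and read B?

4

Taking C [1,3], G [4,4], T [5,5], G [7,7] gives a common subsequence of length 4, and the DP table's final entry dp[7][7] is also 4, so no common subsequence is longer.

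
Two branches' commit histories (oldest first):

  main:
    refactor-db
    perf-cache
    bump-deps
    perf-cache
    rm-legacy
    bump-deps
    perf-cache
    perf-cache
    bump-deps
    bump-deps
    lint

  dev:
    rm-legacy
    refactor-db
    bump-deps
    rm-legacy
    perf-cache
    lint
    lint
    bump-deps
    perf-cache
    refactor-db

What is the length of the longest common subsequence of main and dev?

Taking refactor-db at main[1]=dev[2]; then bump-deps at main[3]=dev[3]; then perf-cache at main[4]=dev[5]; then bump-deps at main[6]=dev[8]; then perf-cache at main[7]=dev[9] gives a common subsequence of length 5. Since dp[11][10] = 5, nothing longer is possible.

5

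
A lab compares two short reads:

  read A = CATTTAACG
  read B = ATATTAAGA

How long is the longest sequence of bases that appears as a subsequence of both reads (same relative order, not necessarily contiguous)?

7

Let dp[i][j] be the LCS length of the first i bases of read A and the first j bases of read B. dp[i][j] = dp[i-1][j-1]+1 when the i-th and j-th bases match, else max(dp[i-1][j], dp[i][j-1]).
    ·  A  T  A  T  T  A  A  G  A
 ·  0  0  0  0  0  0  0  0  0  0
 C  0  0  0  0  0  0  0  0  0  0
 A  0  1  1  1  1  1  1  1  1  1
 T  0  1  2  2  2  2  2  2  2  2
 T  0  1  2  2  3  3  3  3  3  3
 T  0  1  2  2  3  4  4  4  4  4
 A  0  1  2  3  3  4  5  5  5  5
 A  0  1  2  3  3  4  5  6  6  6
 C  0  1  2  3  3  4  5  6  6  6
 G  0  1  2  3  3  4  5  6  7  7
dp[9][9] = 7. One LCS (by backtracking along matches): ATTTAAG.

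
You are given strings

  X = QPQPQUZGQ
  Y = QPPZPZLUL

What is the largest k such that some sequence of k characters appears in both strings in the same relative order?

One common subsequence of length 4: Q [1,1]; then P [2,3]; then P [4,5]; then U [6,8]. dp[9][9] = 4 confirms this is the maximum.

4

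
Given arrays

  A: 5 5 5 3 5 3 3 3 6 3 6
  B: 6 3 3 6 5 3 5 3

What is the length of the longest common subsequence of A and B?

One common subsequence of length 4: 5 at A[3]=B[5]; then 3 at A[4]=B[6]; then 5 at A[5]=B[7]; then 3 at A[10]=B[8]. Since dp[11][8] = 4, nothing longer is possible.

4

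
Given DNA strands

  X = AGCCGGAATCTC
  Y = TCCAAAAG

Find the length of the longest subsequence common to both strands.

Match C at X[3]=Y[2], then C at X[4]=Y[3], then A at X[7]=Y[6], then A at X[8]=Y[7] — 4 bases in the same relative order in both. dp[12][8] = 4 confirms this is the maximum.

4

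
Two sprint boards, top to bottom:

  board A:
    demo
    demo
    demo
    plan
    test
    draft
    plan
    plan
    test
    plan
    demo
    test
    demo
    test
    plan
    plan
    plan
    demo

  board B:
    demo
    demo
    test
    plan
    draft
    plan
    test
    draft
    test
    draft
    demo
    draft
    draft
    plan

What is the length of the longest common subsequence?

9

Taking demo [1,1], then demo [2,2], then plan [4,4], then draft [6,5], then plan [8,6], then test [9,7], then test [12,9], then demo [13,11], then plan [17,14] gives a common subsequence of length 9. The LCS DP gives dp[18][14] = 9, so this is optimal.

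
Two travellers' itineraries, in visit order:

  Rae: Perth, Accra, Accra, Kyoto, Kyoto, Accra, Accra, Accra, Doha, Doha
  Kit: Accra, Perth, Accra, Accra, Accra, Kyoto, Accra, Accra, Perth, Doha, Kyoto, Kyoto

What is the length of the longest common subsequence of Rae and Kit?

Pick Perth (Rae #1, Kit #2) → Accra (Rae #2, Kit #4) → Accra (Rae #3, Kit #5) → Kyoto (Rae #5, Kit #6) → Accra (Rae #6, Kit #7) → Accra (Rae #7, Kit #8) → Doha (Rae #9, Kit #10); all 7 stops appear in both, in order. Since dp[10][12] = 7, nothing longer is possible.

7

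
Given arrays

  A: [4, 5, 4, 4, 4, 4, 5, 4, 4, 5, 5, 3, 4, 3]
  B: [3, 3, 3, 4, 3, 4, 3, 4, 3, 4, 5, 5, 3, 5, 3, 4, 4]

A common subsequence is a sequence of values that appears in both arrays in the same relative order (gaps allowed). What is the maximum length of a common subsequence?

9

Match 4 at A[1]=B[4], then 4 at A[3]=B[6], then 4 at A[4]=B[8], then 4 at A[6]=B[10], then 5 at A[7]=B[11], then 5 at A[10]=B[12], then 5 at A[11]=B[14], then 3 at A[12]=B[15], then 4 at A[13]=B[17] — 9 values in the same relative order in both. dp[14][17] = 9 confirms this is the maximum.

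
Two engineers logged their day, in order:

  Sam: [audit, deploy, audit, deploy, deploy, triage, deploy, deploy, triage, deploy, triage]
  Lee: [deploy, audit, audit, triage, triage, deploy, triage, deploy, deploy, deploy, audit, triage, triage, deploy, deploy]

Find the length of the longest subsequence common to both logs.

Taking audit at Sam[1]=Lee[2] → audit at Sam[3]=Lee[3] → deploy at Sam[4]=Lee[6] → deploy at Sam[5]=Lee[8] → deploy at Sam[7]=Lee[9] → deploy at Sam[8]=Lee[10] → triage at Sam[9]=Lee[13] → deploy at Sam[10]=Lee[15] gives a common subsequence of length 8. The LCS DP gives dp[11][15] = 8, so this is optimal.

8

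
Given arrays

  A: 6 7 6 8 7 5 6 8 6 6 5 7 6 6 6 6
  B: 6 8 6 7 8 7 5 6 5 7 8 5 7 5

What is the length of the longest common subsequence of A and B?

Pick 6 (A #1, B #3), then 7 (A #2, B #4), then 8 (A #4, B #5), then 7 (A #5, B #6), then 5 (A #6, B #7), then 6 (A #7, B #8), then 8 (A #8, B #11), then 5 (A #11, B #12), then 7 (A #12, B #13); all 9 values appear in both, in order. dp[16][14] = 9 confirms this is the maximum.

9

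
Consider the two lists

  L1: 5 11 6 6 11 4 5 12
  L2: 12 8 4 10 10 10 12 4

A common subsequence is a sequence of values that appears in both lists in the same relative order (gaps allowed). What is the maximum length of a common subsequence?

2

Let dp[i][j] be the LCS length of the first i values of L1 and the first j values of L2. dp[i][j] = dp[i-1][j-1]+1 when the i-th and j-th values match, else max(dp[i-1][j], dp[i][j-1]).
    · 12  8  4 10 10 10 12  4
 ·  0  0  0  0  0  0  0  0  0
 5  0  0  0  0  0  0  0  0  0
11  0  0  0  0  0  0  0  0  0
 6  0  0  0  0  0  0  0  0  0
 6  0  0  0  0  0  0  0  0  0
11  0  0  0  0  0  0  0  0  0
 4  0  0  0  1  1  1  1  1  1
 5  0  0  0  1  1  1  1  1  1
12  0  1  1  1  1  1  1  2  2
dp[8][8] = 2. One LCS (by backtracking along matches): 4, 12.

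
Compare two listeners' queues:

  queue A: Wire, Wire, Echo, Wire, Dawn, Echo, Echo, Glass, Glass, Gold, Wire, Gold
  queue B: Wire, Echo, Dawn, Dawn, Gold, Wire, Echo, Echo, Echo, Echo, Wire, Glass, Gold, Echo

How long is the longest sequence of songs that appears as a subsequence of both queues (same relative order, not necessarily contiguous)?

Match Wire [1,1], Wire [2,6], Echo [3,8], Echo [6,9], Echo [7,10], Glass [9,12], Gold [10,13] — 7 songs in the same relative order in both. Since dp[12][14] = 7, nothing longer is possible.

7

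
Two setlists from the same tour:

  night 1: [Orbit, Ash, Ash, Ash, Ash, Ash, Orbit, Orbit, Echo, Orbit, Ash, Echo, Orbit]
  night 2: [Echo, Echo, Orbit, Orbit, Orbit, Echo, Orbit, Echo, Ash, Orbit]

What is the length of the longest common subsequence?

Taking Orbit (night 1 #1, night 2 #3); then Orbit (night 1 #7, night 2 #4); then Orbit (night 1 #8, night 2 #5); then Echo (night 1 #9, night 2 #6); then Orbit (night 1 #10, night 2 #7); then Ash (night 1 #11, night 2 #9); then Orbit (night 1 #13, night 2 #10) gives a common subsequence of length 7. The LCS DP gives dp[13][10] = 7, so this is optimal.

7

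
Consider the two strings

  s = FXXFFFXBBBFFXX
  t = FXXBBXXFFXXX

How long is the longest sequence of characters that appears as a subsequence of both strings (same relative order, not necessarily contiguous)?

Match F at s[1]=t[1], X at s[3]=t[2], X at s[7]=t[3], B at s[8]=t[4], B at s[9]=t[5], F at s[11]=t[8], F at s[12]=t[9], X at s[13]=t[11], X at s[14]=t[12] — 9 characters in the same relative order in both. dp[14][12] = 9 confirms this is the maximum.

9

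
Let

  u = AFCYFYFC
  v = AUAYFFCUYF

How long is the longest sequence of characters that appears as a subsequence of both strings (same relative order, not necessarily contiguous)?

5

Let dp[i][j] be the LCS length of the first i characters of u and the first j characters of v. dp[i][j] = dp[i-1][j-1]+1 when the i-th and j-th characters match, else max(dp[i-1][j], dp[i][j-1]).
    ·  A  U  A  Y  F  F  C  U  Y  F
 ·  0  0  0  0  0  0  0  0  0  0  0
 A  0  1  1  1  1  1  1  1  1  1  1
 F  0  1  1  1  1  2  2  2  2  2  2
 C  0  1  1  1  1  2  2  3  3  3  3
 Y  0  1  1  1  2  2  2  3  3  4  4
 F  0  1  1  1  2  3  3  3  3  4  5
 Y  0  1  1  1  2  3  3  3  3  4  5
 F  0  1  1  1  2  3  4  4  4  4  5
 C  0  1  1  1  2  3  4  5  5  5  5
dp[8][10] = 5. One LCS (by backtracking along matches): AFCYF.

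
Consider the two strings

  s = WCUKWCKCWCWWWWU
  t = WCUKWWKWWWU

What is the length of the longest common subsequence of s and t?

Taking W (s #1, t #1); then C (s #2, t #2); then U (s #3, t #3); then K (s #4, t #4); then W (s #5, t #6); then K (s #7, t #7); then W (s #12, t #8); then W (s #13, t #9); then W (s #14, t #10); then U (s #15, t #11) gives a common subsequence of length 10. Since dp[15][11] = 10, nothing longer is possible.

10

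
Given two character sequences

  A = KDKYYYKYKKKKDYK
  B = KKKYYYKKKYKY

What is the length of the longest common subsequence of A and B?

10

Pick K [1,2]; then K [3,3]; then Y [4,4]; then Y [5,5]; then Y [6,6]; then K [7,7]; then K [9,8]; then K [10,9]; then K [12,11]; then Y [14,12]; all 10 characters appear in both, in order. The LCS DP gives dp[15][12] = 10, so this is optimal.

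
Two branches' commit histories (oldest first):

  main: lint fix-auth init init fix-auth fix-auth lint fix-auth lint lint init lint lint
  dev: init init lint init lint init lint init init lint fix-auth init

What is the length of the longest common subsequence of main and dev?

7

Match init (main #3, dev #1), then init (main #4, dev #2), then lint (main #7, dev #3), then lint (main #9, dev #5), then lint (main #10, dev #7), then init (main #11, dev #9), then lint (main #12, dev #10) — 7 commits in the same relative order in both, and the DP table's final entry dp[13][12] is also 7, so no common subsequence is longer.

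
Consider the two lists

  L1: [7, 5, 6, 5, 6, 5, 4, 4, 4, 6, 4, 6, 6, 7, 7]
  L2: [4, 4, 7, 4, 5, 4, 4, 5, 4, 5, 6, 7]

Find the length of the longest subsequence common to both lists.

Pick 7 (L1 #1, L2 #3), 5 (L1 #6, L2 #5), 4 (L1 #7, L2 #6), 4 (L1 #8, L2 #7), 4 (L1 #9, L2 #9), 6 (L1 #13, L2 #11), 7 (L1 #15, L2 #12); all 7 values appear in both, in order. The LCS DP gives dp[15][12] = 7, so this is optimal.

7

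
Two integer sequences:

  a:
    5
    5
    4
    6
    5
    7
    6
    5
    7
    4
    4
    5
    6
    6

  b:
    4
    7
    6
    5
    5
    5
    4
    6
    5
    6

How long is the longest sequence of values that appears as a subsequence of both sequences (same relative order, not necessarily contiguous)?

7

Taking 4 (a #3, b #1), then 6 (a #4, b #3), then 5 (a #5, b #5), then 5 (a #8, b #6), then 4 (a #10, b #7), then 5 (a #12, b #9), then 6 (a #14, b #10) gives a common subsequence of length 7. dp[14][10] = 7 confirms this is the maximum.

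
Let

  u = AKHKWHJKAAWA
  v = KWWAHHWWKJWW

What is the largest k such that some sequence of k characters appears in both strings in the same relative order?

5

Match A (u #1, v #4) → H (u #3, v #6) → K (u #4, v #9) → W (u #5, v #11) → W (u #11, v #12) — 5 characters in the same relative order in both. Since dp[12][12] = 5, nothing longer is possible.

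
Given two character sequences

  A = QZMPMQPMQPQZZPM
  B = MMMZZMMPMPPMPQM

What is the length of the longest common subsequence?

9

One common subsequence of length 9: Z at A[2]=B[5], then M at A[3]=B[7], then P at A[4]=B[8], then M at A[5]=B[9], then P at A[7]=B[11], then M at A[8]=B[12], then P at A[10]=B[13], then Q at A[11]=B[14], then M at A[15]=B[15]. dp[15][15] = 9 confirms this is the maximum.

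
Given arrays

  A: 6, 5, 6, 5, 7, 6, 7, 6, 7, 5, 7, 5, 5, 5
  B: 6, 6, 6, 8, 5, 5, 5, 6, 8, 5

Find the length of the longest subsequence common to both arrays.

7

Let dp[i][j] be the LCS length of the first i values of A and the first j values of B. dp[i][j] = dp[i-1][j-1]+1 when the i-th and j-th values match, else max(dp[i-1][j], dp[i][j-1]).
    ·  6  6  6  8  5  5  5  6  8  5
 ·  0  0  0  0  0  0  0  0  0  0  0
 6  0  1  1  1  1  1  1  1  1  1  1
 5  0  1  1  1  1  2  2  2  2  2  2
 6  0  1  2  2  2  2  2  2  3  3  3
 5  0  1  2  2  2  3  3  3  3  3  4
 7  0  1  2  2  2  3  3  3  3  3  4
 6  0  1  2  3  3  3  3  3  4  4  4
 7  0  1  2  3  3  3  3  3  4  4  4
 6  0  1  2  3  3  3  3  3  4  4  4
 7  0  1  2  3  3  3  3  3  4  4  4
 5  0  1  2  3  3  4  4  4  4  4  5
 7  0  1  2  3  3  4  4  4  4  4  5
 5  0  1  2  3  3  4  5  5  5  5  5
 5  0  1  2  3  3  4  5  6  6  6  6
 5  0  1  2  3  3  4  5  6  6  6  7
dp[14][10] = 7. One LCS (by backtracking along matches): 6, 6, 6, 5, 5, 5, 5.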